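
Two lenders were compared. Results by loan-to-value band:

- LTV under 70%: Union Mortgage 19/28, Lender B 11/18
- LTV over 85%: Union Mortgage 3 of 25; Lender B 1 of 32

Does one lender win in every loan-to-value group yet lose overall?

LTV under 70%: Union Mortgage 19/28 = 67.9%, Lender B 11/18 = 61.1% → Union Mortgage
LTV over 85%: Union Mortgage 3/25 = 12.0%, Lender B 1/32 = 3.1% → Union Mortgage
Overall: Union Mortgage 22/53 = 41.5%, Lender B 12/50 = 24.0% → Union Mortgage
Union Mortgage wins overall and in every loan-to-value group — no reversal.

No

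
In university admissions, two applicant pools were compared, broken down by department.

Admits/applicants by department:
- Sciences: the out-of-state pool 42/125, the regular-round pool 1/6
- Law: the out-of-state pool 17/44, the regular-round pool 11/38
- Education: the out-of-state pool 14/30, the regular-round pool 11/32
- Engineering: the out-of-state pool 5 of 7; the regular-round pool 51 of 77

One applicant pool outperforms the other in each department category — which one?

the out-of-state pool

Sciences: the out-of-state pool 42/125 = 33.6%, the regular-round pool 1/6 = 16.7% → the out-of-state pool
Law: the out-of-state pool 17/44 = 38.6%, the regular-round pool 11/38 = 28.9% → the out-of-state pool
Education: the out-of-state pool 14/30 = 46.7%, the regular-round pool 11/32 = 34.4% → the out-of-state pool
Engineering: the out-of-state pool 5/7 = 71.4%, the regular-round pool 51/77 = 66.2% → the out-of-state pool
The out-of-state pool has the higher rate in all 4 groups.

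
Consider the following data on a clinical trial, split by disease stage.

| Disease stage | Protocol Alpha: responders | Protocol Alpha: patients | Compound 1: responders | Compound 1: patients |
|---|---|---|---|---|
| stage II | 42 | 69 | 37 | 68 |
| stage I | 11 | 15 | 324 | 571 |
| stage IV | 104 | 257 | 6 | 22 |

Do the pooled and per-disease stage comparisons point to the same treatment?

No

Stage II: Protocol Alpha 42/69 = 60.9%, Compound 1 37/68 = 54.4% → Protocol Alpha
Stage I: Protocol Alpha 11/15 = 73.3%, Compound 1 324/571 = 56.7% → Protocol Alpha
Stage IV: Protocol Alpha 104/257 = 40.5%, Compound 1 6/22 = 27.3% → Protocol Alpha
Overall: Protocol Alpha 157/341 = 46.0%, Compound 1 367/661 = 55.5% → Compound 1
Protocol Alpha wins each disease group but Compound 1 wins overall — the comparison reverses. Protocol Alpha's patients skew toward stage IV, which has a lower base rate.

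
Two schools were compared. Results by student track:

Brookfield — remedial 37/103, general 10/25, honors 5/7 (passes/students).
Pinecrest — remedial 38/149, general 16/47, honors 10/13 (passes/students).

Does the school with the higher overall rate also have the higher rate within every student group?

Remedial: Brookfield 37/103 = 35.9%, Pinecrest 38/149 = 25.5% → Brookfield
General: Brookfield 10/25 = 40.0%, Pinecrest 16/47 = 34.0% → Brookfield
Honors: Brookfield 5/7 = 71.4%, Pinecrest 10/13 = 76.9% → Pinecrest
Overall: Brookfield 52/135 = 38.5%, Pinecrest 64/209 = 30.6% → Brookfield
Neither sweeps: Brookfield wins 2 of 3 groups, Pinecrest wins 1. Brookfield wins overall but not every group — no Simpson reversal.

No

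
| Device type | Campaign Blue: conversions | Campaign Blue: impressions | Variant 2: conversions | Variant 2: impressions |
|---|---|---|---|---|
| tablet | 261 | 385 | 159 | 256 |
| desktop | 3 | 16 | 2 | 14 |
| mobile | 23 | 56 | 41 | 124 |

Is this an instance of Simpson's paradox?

Tablet: Campaign Blue 261/385 = 67.8%, Variant 2 159/256 = 62.1% → Campaign Blue
Desktop: Campaign Blue 3/16 = 18.8%, Variant 2 2/14 = 14.3% → Campaign Blue
Mobile: Campaign Blue 23/56 = 41.1%, Variant 2 41/124 = 33.1% → Campaign Blue
Overall: Campaign Blue 287/457 = 62.8%, Variant 2 202/394 = 51.3% → Campaign Blue
Campaign Blue wins overall and in every device group — no reversal.

No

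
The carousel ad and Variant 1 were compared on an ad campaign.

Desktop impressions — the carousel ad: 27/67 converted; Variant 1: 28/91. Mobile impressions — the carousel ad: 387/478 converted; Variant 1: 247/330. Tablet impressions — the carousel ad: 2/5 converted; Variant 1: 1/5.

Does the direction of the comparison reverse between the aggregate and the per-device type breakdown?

No

Desktop: the carousel ad 27/67 = 40.3%, Variant 1 28/91 = 30.8% → the carousel ad
Mobile: the carousel ad 387/478 = 81.0%, Variant 1 247/330 = 74.8% → the carousel ad
Tablet: the carousel ad 2/5 = 40.0%, Variant 1 1/5 = 20.0% → the carousel ad
Overall: the carousel ad 416/550 = 75.6%, Variant 1 276/426 = 64.8% → the carousel ad
The carousel ad wins overall and in every device group — no reversal.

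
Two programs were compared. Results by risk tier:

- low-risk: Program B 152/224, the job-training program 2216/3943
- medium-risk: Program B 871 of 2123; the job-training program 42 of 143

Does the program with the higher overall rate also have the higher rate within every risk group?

Low-risk: Program B 152/224 = 67.9%, the job-training program 2216/3943 = 56.2% → Program B
Medium-risk: Program B 871/2123 = 41.0%, the job-training program 42/143 = 29.4% → Program B
Overall: Program B 1023/2347 = 43.6%, the job-training program 2258/4086 = 55.3% → the job-training program
Program B wins each risk group but the job-training program wins overall — the comparison reverses. Program B's participants skew toward medium-risk, which has a lower base rate.

No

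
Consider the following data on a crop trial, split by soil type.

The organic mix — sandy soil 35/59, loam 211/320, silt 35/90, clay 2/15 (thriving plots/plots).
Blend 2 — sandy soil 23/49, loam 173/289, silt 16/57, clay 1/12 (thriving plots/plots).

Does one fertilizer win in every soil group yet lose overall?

No

Sandy soil: the organic mix 35/59 = 59.3%, Blend 2 23/49 = 46.9% → the organic mix
Loam: the organic mix 211/320 = 65.9%, Blend 2 173/289 = 59.9% → the organic mix
Silt: the organic mix 35/90 = 38.9%, Blend 2 16/57 = 28.1% → the organic mix
Clay: the organic mix 2/15 = 13.3%, Blend 2 1/12 = 8.3% → the organic mix
Overall: the organic mix 283/484 = 58.5%, Blend 2 213/407 = 52.3% → the organic mix
The organic mix wins overall and in every soil group — no reversal.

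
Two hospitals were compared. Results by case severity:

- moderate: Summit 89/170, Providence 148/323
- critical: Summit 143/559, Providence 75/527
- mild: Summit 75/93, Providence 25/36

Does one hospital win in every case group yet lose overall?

Moderate: Summit 89/170 = 52.4%, Providence 148/323 = 45.8% → Summit
Critical: Summit 143/559 = 25.6%, Providence 75/527 = 14.2% → Summit
Mild: Summit 75/93 = 80.6%, Providence 25/36 = 69.4% → Summit
Overall: Summit 307/822 = 37.3%, Providence 248/886 = 28.0% → Summit
Summit wins overall and in every case group — no reversal.

No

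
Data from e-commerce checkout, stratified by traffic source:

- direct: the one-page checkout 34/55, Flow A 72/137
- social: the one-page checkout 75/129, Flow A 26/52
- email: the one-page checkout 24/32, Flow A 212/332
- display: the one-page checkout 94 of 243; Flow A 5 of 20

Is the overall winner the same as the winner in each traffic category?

No

Direct: the one-page checkout 34/55 = 61.8%, Flow A 72/137 = 52.6% → the one-page checkout
Social: the one-page checkout 75/129 = 58.1%, Flow A 26/52 = 50.0% → the one-page checkout
Email: the one-page checkout 24/32 = 75.0%, Flow A 212/332 = 63.9% → the one-page checkout
Display: the one-page checkout 94/243 = 38.7%, Flow A 5/20 = 25.0% → the one-page checkout
Overall: the one-page checkout 227/459 = 49.5%, Flow A 315/541 = 58.2% → Flow A
The one-page checkout wins each traffic group but Flow A wins overall — the comparison reverses. The one-page checkout's sessions skew toward display, which has a lower base rate.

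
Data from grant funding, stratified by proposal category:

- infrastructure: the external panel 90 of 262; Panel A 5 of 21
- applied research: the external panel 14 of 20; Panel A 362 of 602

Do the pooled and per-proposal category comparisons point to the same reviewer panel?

No

Infrastructure: the external panel 90/262 = 34.4%, Panel A 5/21 = 23.8% → the external panel
Applied research: the external panel 14/20 = 70.0%, Panel A 362/602 = 60.1% → the external panel
Overall: the external panel 104/282 = 36.9%, Panel A 367/623 = 58.9% → Panel A
The external panel wins each proposal group but Panel A wins overall — the comparison reverses. The external panel's proposals skew toward infrastructure, which has a lower base rate.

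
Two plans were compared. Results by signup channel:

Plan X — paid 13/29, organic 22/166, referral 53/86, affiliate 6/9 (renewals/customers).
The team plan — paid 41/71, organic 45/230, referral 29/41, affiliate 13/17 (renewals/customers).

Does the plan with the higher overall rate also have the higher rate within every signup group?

Paid: Plan X 13/29 = 44.8%, the team plan 41/71 = 57.7% → the team plan
Organic: Plan X 22/166 = 13.3%, the team plan 45/230 = 19.6% → the team plan
Referral: Plan X 53/86 = 61.6%, the team plan 29/41 = 70.7% → the team plan
Affiliate: Plan X 6/9 = 66.7%, the team plan 13/17 = 76.5% → the team plan
Overall: Plan X 94/290 = 32.4%, the team plan 128/359 = 35.7% → the team plan
The team plan wins overall and in every signup group — no reversal.

Yes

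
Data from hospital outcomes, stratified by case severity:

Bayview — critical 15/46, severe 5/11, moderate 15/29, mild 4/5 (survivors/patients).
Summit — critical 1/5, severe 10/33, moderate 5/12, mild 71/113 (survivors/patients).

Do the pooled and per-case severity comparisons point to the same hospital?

No

Critical: Bayview 15/46 = 32.6%, Summit 1/5 = 20.0% → Bayview
Severe: Bayview 5/11 = 45.5%, Summit 10/33 = 30.3% → Bayview
Moderate: Bayview 15/29 = 51.7%, Summit 5/12 = 41.7% → Bayview
Mild: Bayview 4/5 = 80.0%, Summit 71/113 = 62.8% → Bayview
Overall: Bayview 39/91 = 42.9%, Summit 87/163 = 53.4% → Summit
Bayview wins each case group but Summit wins overall — the comparison reverses. Bayview's patients skew toward critical, which has a lower base rate.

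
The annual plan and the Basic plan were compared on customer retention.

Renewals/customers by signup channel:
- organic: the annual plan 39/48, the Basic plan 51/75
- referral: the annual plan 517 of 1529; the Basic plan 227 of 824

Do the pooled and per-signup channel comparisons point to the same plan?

Yes

Organic: the annual plan 39/48 = 81.2%, the Basic plan 51/75 = 68.0% → the annual plan
Referral: the annual plan 517/1529 = 33.8%, the Basic plan 227/824 = 27.5% → the annual plan
Overall: the annual plan 556/1577 = 35.3%, the Basic plan 278/899 = 30.9% → the annual plan
The annual plan wins overall and in every signup group — no reversal.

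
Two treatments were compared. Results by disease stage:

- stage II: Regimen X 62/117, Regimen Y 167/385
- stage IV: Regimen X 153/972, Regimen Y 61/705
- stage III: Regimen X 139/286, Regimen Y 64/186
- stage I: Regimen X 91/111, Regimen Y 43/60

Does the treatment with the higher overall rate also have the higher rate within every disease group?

Stage II: Regimen X 62/117 = 53.0%, Regimen Y 167/385 = 43.4% → Regimen X
Stage IV: Regimen X 153/972 = 15.7%, Regimen Y 61/705 = 8.7% → Regimen X
Stage III: Regimen X 139/286 = 48.6%, Regimen Y 64/186 = 34.4% → Regimen X
Stage I: Regimen X 91/111 = 82.0%, Regimen Y 43/60 = 71.7% → Regimen X
Overall: Regimen X 445/1486 = 29.9%, Regimen Y 335/1336 = 25.1% → Regimen X
Regimen X wins overall and in every disease group — no reversal.

Yes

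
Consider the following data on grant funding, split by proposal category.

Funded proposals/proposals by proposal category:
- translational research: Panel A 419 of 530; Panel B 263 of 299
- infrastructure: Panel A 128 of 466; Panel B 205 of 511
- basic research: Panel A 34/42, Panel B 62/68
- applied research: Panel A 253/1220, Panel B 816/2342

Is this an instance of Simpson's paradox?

Translational research: Panel A 419/530 = 79.1%, Panel B 263/299 = 88.0% → Panel B
Infrastructure: Panel A 128/466 = 27.5%, Panel B 205/511 = 40.1% → Panel B
Basic research: Panel A 34/42 = 81.0%, Panel B 62/68 = 91.2% → Panel B
Applied research: Panel A 253/1220 = 20.7%, Panel B 816/2342 = 34.8% → Panel B
Overall: Panel A 834/2258 = 36.9%, Panel B 1346/3220 = 41.8% → Panel B
Panel B wins overall and in every proposal group — no reversal.

No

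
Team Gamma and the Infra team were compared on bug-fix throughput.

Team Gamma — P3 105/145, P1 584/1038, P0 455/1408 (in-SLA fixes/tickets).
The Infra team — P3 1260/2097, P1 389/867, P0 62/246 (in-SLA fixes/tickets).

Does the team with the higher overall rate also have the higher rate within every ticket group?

P3: Team Gamma 105/145 = 72.4%, the Infra team 1260/2097 = 60.1% → Team Gamma
P1: Team Gamma 584/1038 = 56.3%, the Infra team 389/867 = 44.9% → Team Gamma
P0: Team Gamma 455/1408 = 32.3%, the Infra team 62/246 = 25.2% → Team Gamma
Overall: Team Gamma 1144/2591 = 44.2%, the Infra team 1711/3210 = 53.3% → the Infra team
Team Gamma wins each ticket group but the Infra team wins overall — the comparison reverses. Team Gamma's tickets skew toward P0, which has a lower base rate.

No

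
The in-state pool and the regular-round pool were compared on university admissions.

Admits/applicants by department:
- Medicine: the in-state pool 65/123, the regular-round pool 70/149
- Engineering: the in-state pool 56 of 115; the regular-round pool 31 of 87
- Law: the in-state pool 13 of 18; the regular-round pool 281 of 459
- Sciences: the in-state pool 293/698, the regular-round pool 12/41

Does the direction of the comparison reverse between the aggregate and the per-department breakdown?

Medicine: the in-state pool 65/123 = 52.8%, the regular-round pool 70/149 = 47.0% → the in-state pool
Engineering: the in-state pool 56/115 = 48.7%, the regular-round pool 31/87 = 35.6% → the in-state pool
Law: the in-state pool 13/18 = 72.2%, the regular-round pool 281/459 = 61.2% → the in-state pool
Sciences: the in-state pool 293/698 = 42.0%, the regular-round pool 12/41 = 29.3% → the in-state pool
Overall: the in-state pool 427/954 = 44.8%, the regular-round pool 394/736 = 53.5% → the regular-round pool
The in-state pool wins each department group but the regular-round pool wins overall — the comparison reverses. The in-state pool's applicants skew toward Sciences, which has a lower base rate.

Yes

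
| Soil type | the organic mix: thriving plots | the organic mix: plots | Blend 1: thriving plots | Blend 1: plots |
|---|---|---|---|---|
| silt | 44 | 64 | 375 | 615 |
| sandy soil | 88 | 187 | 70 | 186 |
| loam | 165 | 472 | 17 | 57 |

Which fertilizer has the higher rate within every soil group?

Silt: the organic mix 44/64 = 68.8%, Blend 1 375/615 = 61.0% → the organic mix
Sandy soil: the organic mix 88/187 = 47.1%, Blend 1 70/186 = 37.6% → the organic mix
Loam: the organic mix 165/472 = 35.0%, Blend 1 17/57 = 29.8% → the organic mix
The organic mix has the higher rate in all 3 groups.

the organic mix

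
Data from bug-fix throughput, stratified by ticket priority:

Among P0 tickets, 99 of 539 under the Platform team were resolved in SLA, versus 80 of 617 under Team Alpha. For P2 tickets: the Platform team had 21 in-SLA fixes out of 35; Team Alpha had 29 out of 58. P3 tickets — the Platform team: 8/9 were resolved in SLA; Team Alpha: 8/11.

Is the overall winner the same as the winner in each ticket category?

P0: the Platform team 99/539 = 18.4%, Team Alpha 80/617 = 13.0% → the Platform team
P2: the Platform team 21/35 = 60.0%, Team Alpha 29/58 = 50.0% → the Platform team
P3: the Platform team 8/9 = 88.9%, Team Alpha 8/11 = 72.7% → the Platform team
Overall: the Platform team 128/583 = 22.0%, Team Alpha 117/686 = 17.1% → the Platform team
The Platform team wins overall and in every ticket group — no reversal.

Yes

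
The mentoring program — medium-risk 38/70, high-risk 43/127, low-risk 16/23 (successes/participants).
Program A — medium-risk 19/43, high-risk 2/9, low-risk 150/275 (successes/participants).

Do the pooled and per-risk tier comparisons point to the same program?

Medium-risk: the mentoring program 38/70 = 54.3%, Program A 19/43 = 44.2% → the mentoring program
High-risk: the mentoring program 43/127 = 33.9%, Program A 2/9 = 22.2% → the mentoring program
Low-risk: the mentoring program 16/23 = 69.6%, Program A 150/275 = 54.5% → the mentoring program
Overall: the mentoring program 97/220 = 44.1%, Program A 171/327 = 52.3% → Program A
The mentoring program wins each risk group but Program A wins overall — the comparison reverses. The mentoring program's participants skew toward high-risk, which has a lower base rate.

No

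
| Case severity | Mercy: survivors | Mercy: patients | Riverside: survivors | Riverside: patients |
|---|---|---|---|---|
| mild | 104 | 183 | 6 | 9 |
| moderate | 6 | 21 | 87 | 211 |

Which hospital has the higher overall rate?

Mercy

Mild: Mercy 104/183 = 56.8%, Riverside 6/9 = 66.7% → Riverside
Moderate: Mercy 6/21 = 28.6%, Riverside 87/211 = 41.2% → Riverside
Overall: Mercy 110/204 = 53.9%, Riverside 93/220 = 42.3% → Mercy
(Riverside wins every case group but Mercy wins overall — Riverside's patients skew toward the low-rate moderate group.)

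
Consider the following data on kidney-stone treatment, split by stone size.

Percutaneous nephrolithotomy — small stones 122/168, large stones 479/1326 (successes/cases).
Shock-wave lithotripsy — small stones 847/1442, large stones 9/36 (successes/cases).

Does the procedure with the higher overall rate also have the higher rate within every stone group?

Small stones: percutaneous nephrolithotomy 122/168 = 72.6%, shock-wave lithotripsy 847/1442 = 58.7% → percutaneous nephrolithotomy
Large stones: percutaneous nephrolithotomy 479/1326 = 36.1%, shock-wave lithotripsy 9/36 = 25.0% → percutaneous nephrolithotomy
Overall: percutaneous nephrolithotomy 601/1494 = 40.2%, shock-wave lithotripsy 856/1478 = 57.9% → shock-wave lithotripsy
Percutaneous nephrolithotomy wins each stone group but shock-wave lithotripsy wins overall — the comparison reverses. Percutaneous nephrolithotomy's cases skew toward large stones, which has a lower base rate.

No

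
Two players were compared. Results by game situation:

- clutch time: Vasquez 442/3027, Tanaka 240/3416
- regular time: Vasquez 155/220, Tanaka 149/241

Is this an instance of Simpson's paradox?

Clutch time: Vasquez 442/3027 = 14.6%, Tanaka 240/3416 = 7.0% → Vasquez
Regular time: Vasquez 155/220 = 70.5%, Tanaka 149/241 = 61.8% → Vasquez
Overall: Vasquez 597/3247 = 18.4%, Tanaka 389/3657 = 10.6% → Vasquez
Vasquez wins overall and in every game group — no reversal.

No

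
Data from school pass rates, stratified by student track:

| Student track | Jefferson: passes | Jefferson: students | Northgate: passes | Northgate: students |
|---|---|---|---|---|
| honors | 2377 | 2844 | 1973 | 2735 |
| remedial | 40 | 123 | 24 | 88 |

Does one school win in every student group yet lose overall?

No

Honors: Jefferson 2377/2844 = 83.6%, Northgate 1973/2735 = 72.1% → Jefferson
Remedial: Jefferson 40/123 = 32.5%, Northgate 24/88 = 27.3% → Jefferson
Overall: Jefferson 2417/2967 = 81.5%, Northgate 1997/2823 = 70.7% → Jefferson
Jefferson wins overall and in every student group — no reversal.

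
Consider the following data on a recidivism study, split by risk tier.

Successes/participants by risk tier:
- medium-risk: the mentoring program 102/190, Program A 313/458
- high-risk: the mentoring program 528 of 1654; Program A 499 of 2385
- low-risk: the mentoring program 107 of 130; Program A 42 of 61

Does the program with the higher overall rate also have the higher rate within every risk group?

Medium-risk: the mentoring program 102/190 = 53.7%, Program A 313/458 = 68.3% → Program A
High-risk: the mentoring program 528/1654 = 31.9%, Program A 499/2385 = 20.9% → the mentoring program
Low-risk: the mentoring program 107/130 = 82.3%, Program A 42/61 = 68.9% → the mentoring program
Overall: the mentoring program 737/1974 = 37.3%, Program A 854/2904 = 29.4% → the mentoring program
Neither sweeps: the mentoring program wins 2 of 3 groups, Program A wins 1. The mentoring program wins overall but not every group — no Simpson reversal.

No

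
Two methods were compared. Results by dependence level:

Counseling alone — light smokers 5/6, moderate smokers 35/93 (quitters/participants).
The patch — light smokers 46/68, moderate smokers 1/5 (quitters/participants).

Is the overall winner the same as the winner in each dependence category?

Light smokers: counseling alone 5/6 = 83.3%, the patch 46/68 = 67.6% → counseling alone
Moderate smokers: counseling alone 35/93 = 37.6%, the patch 1/5 = 20.0% → counseling alone
Overall: counseling alone 40/99 = 40.4%, the patch 47/73 = 64.4% → the patch
Counseling alone wins each dependence group but the patch wins overall — the comparison reverses. Counseling alone's participants skew toward moderate smokers, which has a lower base rate.

No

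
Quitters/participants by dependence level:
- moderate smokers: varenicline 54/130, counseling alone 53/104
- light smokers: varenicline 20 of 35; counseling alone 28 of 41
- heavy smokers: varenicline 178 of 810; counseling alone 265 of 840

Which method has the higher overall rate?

counseling alone

Moderate smokers: varenicline 54/130 = 41.5%, counseling alone 53/104 = 51.0% → counseling alone
Light smokers: varenicline 20/35 = 57.1%, counseling alone 28/41 = 68.3% → counseling alone
Heavy smokers: varenicline 178/810 = 22.0%, counseling alone 265/840 = 31.5% → counseling alone
Overall: varenicline 252/975 = 25.8%, counseling alone 346/985 = 35.1% → counseling alone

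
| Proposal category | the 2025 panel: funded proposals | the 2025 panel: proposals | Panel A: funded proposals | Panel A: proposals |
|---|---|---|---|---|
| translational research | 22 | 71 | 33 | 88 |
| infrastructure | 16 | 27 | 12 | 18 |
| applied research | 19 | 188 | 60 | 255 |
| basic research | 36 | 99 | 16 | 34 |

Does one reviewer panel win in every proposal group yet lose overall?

No

Translational research: the 2025 panel 22/71 = 31.0%, Panel A 33/88 = 37.5% → Panel A
Infrastructure: the 2025 panel 16/27 = 59.3%, Panel A 12/18 = 66.7% → Panel A
Applied research: the 2025 panel 19/188 = 10.1%, Panel A 60/255 = 23.5% → Panel A
Basic research: the 2025 panel 36/99 = 36.4%, Panel A 16/34 = 47.1% → Panel A
Overall: the 2025 panel 93/385 = 24.2%, Panel A 121/395 = 30.6% → Panel A
Panel A wins overall and in every proposal group — no reversal.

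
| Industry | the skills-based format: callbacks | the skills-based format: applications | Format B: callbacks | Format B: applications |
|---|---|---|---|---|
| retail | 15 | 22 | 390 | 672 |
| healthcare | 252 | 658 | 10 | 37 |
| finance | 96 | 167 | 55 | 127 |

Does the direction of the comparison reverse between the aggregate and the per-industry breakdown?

Yes

Retail: the skills-based format 15/22 = 68.2%, Format B 390/672 = 58.0% → the skills-based format
Healthcare: the skills-based format 252/658 = 38.3%, Format B 10/37 = 27.0% → the skills-based format
Finance: the skills-based format 96/167 = 57.5%, Format B 55/127 = 43.3% → the skills-based format
Overall: the skills-based format 363/847 = 42.9%, Format B 455/836 = 54.4% → Format B
The skills-based format wins each industry group but Format B wins overall — the comparison reverses. The skills-based format's applications skew toward healthcare, which has a lower base rate.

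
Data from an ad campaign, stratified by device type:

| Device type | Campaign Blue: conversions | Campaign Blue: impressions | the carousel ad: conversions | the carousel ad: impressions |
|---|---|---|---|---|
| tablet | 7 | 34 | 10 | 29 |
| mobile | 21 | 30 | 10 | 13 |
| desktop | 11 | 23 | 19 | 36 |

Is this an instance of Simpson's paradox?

Tablet: Campaign Blue 7/34 = 20.6%, the carousel ad 10/29 = 34.5% → the carousel ad
Mobile: Campaign Blue 21/30 = 70.0%, the carousel ad 10/13 = 76.9% → the carousel ad
Desktop: Campaign Blue 11/23 = 47.8%, the carousel ad 19/36 = 52.8% → the carousel ad
Overall: Campaign Blue 39/87 = 44.8%, the carousel ad 39/78 = 50.0% → the carousel ad
The carousel ad wins overall and in every device group — no reversal.

No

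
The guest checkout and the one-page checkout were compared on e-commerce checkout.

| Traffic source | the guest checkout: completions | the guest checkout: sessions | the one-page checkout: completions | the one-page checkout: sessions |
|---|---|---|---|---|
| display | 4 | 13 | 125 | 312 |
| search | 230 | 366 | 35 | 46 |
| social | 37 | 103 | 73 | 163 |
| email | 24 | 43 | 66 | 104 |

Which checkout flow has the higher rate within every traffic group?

the one-page checkout

Display: the guest checkout 4/13 = 30.8%, the one-page checkout 125/312 = 40.1% → the one-page checkout
Search: the guest checkout 230/366 = 62.8%, the one-page checkout 35/46 = 76.1% → the one-page checkout
Social: the guest checkout 37/103 = 35.9%, the one-page checkout 73/163 = 44.8% → the one-page checkout
Email: the guest checkout 24/43 = 55.8%, the one-page checkout 66/104 = 63.5% → the one-page checkout
The one-page checkout has the higher rate in all 4 groups.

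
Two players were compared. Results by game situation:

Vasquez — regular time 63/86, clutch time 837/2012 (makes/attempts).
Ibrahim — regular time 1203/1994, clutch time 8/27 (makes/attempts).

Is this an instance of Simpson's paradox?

Regular time: Vasquez 63/86 = 73.3%, Ibrahim 1203/1994 = 60.3% → Vasquez
Clutch time: Vasquez 837/2012 = 41.6%, Ibrahim 8/27 = 29.6% → Vasquez
Overall: Vasquez 900/2098 = 42.9%, Ibrahim 1211/2021 = 59.9% → Ibrahim
Vasquez wins each game group but Ibrahim wins overall — the comparison reverses. Vasquez's attempts skew toward clutch time, which has a lower base rate.

Yes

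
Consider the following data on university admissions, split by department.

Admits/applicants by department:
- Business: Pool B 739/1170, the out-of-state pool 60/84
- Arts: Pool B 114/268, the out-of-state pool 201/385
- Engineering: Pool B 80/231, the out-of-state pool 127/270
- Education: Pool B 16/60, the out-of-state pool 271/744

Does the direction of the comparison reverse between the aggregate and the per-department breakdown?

Yes

Business: Pool B 739/1170 = 63.2%, the out-of-state pool 60/84 = 71.4% → the out-of-state pool
Arts: Pool B 114/268 = 42.5%, the out-of-state pool 201/385 = 52.2% → the out-of-state pool
Engineering: Pool B 80/231 = 34.6%, the out-of-state pool 127/270 = 47.0% → the out-of-state pool
Education: Pool B 16/60 = 26.7%, the out-of-state pool 271/744 = 36.4% → the out-of-state pool
Overall: Pool B 949/1729 = 54.9%, the out-of-state pool 659/1483 = 44.4% → Pool B
The out-of-state pool wins each department group but Pool B wins overall — the comparison reverses. The out-of-state pool's applicants skew toward Education, which has a lower base rate.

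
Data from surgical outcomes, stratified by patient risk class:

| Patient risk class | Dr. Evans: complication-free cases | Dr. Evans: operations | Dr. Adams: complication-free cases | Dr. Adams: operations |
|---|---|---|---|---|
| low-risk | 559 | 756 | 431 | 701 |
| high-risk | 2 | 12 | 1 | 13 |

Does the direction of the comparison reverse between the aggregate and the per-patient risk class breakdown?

No

Low-risk: Dr. Evans 559/756 = 73.9%, Dr. Adams 431/701 = 61.5% → Dr. Evans
High-risk: Dr. Evans 2/12 = 16.7%, Dr. Adams 1/13 = 7.7% → Dr. Evans
Overall: Dr. Evans 561/768 = 73.0%, Dr. Adams 432/714 = 60.5% → Dr. Evans
Dr. Evans wins overall and in every patient risk group — no reversal.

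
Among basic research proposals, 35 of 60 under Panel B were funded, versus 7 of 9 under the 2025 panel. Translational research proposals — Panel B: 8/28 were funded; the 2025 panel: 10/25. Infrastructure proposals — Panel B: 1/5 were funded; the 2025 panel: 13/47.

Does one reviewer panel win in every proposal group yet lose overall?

Yes

Basic research: Panel B 35/60 = 58.3%, the 2025 panel 7/9 = 77.8% → the 2025 panel
Translational research: Panel B 8/28 = 28.6%, the 2025 panel 10/25 = 40.0% → the 2025 panel
Infrastructure: Panel B 1/5 = 20.0%, the 2025 panel 13/47 = 27.7% → the 2025 panel
Overall: Panel B 44/93 = 47.3%, the 2025 panel 30/81 = 37.0% → Panel B
The 2025 panel wins each proposal group but Panel B wins overall — the comparison reverses. The 2025 panel's proposals skew toward infrastructure, which has a lower base rate.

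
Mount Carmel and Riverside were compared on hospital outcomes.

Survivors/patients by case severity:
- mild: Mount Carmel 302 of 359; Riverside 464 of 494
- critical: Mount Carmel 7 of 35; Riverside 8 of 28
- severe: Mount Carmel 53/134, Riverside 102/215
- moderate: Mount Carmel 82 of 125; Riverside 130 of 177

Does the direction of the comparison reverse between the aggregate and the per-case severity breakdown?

No

Mild: Mount Carmel 302/359 = 84.1%, Riverside 464/494 = 93.9% → Riverside
Critical: Mount Carmel 7/35 = 20.0%, Riverside 8/28 = 28.6% → Riverside
Severe: Mount Carmel 53/134 = 39.6%, Riverside 102/215 = 47.4% → Riverside
Moderate: Mount Carmel 82/125 = 65.6%, Riverside 130/177 = 73.4% → Riverside
Overall: Mount Carmel 444/653 = 68.0%, Riverside 704/914 = 77.0% → Riverside
Riverside wins overall and in every case group — no reversal.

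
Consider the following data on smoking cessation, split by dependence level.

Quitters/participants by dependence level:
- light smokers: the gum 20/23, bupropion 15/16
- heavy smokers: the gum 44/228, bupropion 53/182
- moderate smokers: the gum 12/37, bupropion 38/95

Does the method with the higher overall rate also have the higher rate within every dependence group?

Yes

Light smokers: the gum 20/23 = 87.0%, bupropion 15/16 = 93.8% → bupropion
Heavy smokers: the gum 44/228 = 19.3%, bupropion 53/182 = 29.1% → bupropion
Moderate smokers: the gum 12/37 = 32.4%, bupropion 38/95 = 40.0% → bupropion
Overall: the gum 76/288 = 26.4%, bupropion 106/293 = 36.2% → bupropion
Bupropion wins overall and in every dependence group — no reversal.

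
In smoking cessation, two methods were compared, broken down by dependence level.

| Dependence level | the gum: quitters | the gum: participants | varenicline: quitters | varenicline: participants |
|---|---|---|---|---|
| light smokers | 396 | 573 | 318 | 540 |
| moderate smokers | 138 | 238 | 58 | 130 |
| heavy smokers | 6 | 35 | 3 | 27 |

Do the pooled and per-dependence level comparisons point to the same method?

Light smokers: the gum 396/573 = 69.1%, varenicline 318/540 = 58.9% → the gum
Moderate smokers: the gum 138/238 = 58.0%, varenicline 58/130 = 44.6% → the gum
Heavy smokers: the gum 6/35 = 17.1%, varenicline 3/27 = 11.1% → the gum
Overall: the gum 540/846 = 63.8%, varenicline 379/697 = 54.4% → the gum
The gum wins overall and in every dependence group — no reversal.

Yes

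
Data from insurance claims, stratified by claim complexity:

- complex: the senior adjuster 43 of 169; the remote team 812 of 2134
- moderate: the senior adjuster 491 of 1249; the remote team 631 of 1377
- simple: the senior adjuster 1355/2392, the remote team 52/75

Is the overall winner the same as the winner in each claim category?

Complex: the senior adjuster 43/169 = 25.4%, the remote team 812/2134 = 38.1% → the remote team
Moderate: the senior adjuster 491/1249 = 39.3%, the remote team 631/1377 = 45.8% → the remote team
Simple: the senior adjuster 1355/2392 = 56.6%, the remote team 52/75 = 69.3% → the remote team
Overall: the senior adjuster 1889/3810 = 49.6%, the remote team 1495/3586 = 41.7% → the senior adjuster
The remote team wins each claim group but the senior adjuster wins overall — the comparison reverses. The remote team's claims skew toward complex, which has a lower base rate.

No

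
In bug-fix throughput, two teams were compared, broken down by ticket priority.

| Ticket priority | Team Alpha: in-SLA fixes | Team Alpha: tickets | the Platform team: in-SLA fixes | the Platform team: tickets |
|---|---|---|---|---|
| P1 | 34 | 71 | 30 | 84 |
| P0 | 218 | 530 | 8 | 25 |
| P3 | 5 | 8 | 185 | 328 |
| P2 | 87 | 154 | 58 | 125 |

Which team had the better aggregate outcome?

P1: Team Alpha 34/71 = 47.9%, the Platform team 30/84 = 35.7% → Team Alpha
P0: Team Alpha 218/530 = 41.1%, the Platform team 8/25 = 32.0% → Team Alpha
P3: Team Alpha 5/8 = 62.5%, the Platform team 185/328 = 56.4% → Team Alpha
P2: Team Alpha 87/154 = 56.5%, the Platform team 58/125 = 46.4% → Team Alpha
Overall: Team Alpha 344/763 = 45.1%, the Platform team 281/562 = 50.0% → the Platform team
(Team Alpha wins every ticket group but the Platform team wins overall — Team Alpha's tickets skew toward the low-rate P0 group.)

the Platform team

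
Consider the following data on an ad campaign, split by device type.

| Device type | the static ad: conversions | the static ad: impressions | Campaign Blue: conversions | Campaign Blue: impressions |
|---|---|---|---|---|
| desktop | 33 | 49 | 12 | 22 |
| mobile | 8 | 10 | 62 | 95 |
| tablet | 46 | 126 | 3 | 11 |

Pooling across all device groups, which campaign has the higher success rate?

Desktop: the static ad 33/49 = 67.3%, Campaign Blue 12/22 = 54.5% → the static ad
Mobile: the static ad 8/10 = 80.0%, Campaign Blue 62/95 = 65.3% → the static ad
Tablet: the static ad 46/126 = 36.5%, Campaign Blue 3/11 = 27.3% → the static ad
Overall: the static ad 87/185 = 47.0%, Campaign Blue 77/128 = 60.2% → Campaign Blue
(The static ad wins every device group but Campaign Blue wins overall — the static ad's impressions skew toward the low-rate tablet group.)

Campaign Blue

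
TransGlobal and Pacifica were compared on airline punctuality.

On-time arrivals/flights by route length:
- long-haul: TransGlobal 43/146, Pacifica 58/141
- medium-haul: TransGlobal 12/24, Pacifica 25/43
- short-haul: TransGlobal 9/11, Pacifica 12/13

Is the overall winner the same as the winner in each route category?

Long-haul: TransGlobal 43/146 = 29.5%, Pacifica 58/141 = 41.1% → Pacifica
Medium-haul: TransGlobal 12/24 = 50.0%, Pacifica 25/43 = 58.1% → Pacifica
Short-haul: TransGlobal 9/11 = 81.8%, Pacifica 12/13 = 92.3% → Pacifica
Overall: TransGlobal 64/181 = 35.4%, Pacifica 95/197 = 48.2% → Pacifica
Pacifica wins overall and in every route group — no reversal.

Yes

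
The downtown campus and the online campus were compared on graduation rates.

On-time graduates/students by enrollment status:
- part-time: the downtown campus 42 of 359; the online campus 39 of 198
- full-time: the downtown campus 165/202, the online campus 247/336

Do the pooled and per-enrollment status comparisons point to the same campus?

No

Part-time: the downtown campus 42/359 = 11.7%, the online campus 39/198 = 19.7% → the online campus
Full-time: the downtown campus 165/202 = 81.7%, the online campus 247/336 = 73.5% → the downtown campus
Overall: the downtown campus 207/561 = 36.9%, the online campus 286/534 = 53.6% → the online campus
Neither sweeps: the downtown campus wins 1 of 2 groups, the online campus wins 1. The online campus wins overall but not every group — no Simpson reversal.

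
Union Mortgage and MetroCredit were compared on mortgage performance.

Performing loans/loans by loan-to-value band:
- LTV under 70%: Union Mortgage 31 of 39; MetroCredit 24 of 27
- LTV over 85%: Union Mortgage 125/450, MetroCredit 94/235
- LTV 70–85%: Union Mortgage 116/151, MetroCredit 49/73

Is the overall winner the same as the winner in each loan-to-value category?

No

LTV under 70%: Union Mortgage 31/39 = 79.5%, MetroCredit 24/27 = 88.9% → MetroCredit
LTV over 85%: Union Mortgage 125/450 = 27.8%, MetroCredit 94/235 = 40.0% → MetroCredit
LTV 70–85%: Union Mortgage 116/151 = 76.8%, MetroCredit 49/73 = 67.1% → Union Mortgage
Overall: Union Mortgage 272/640 = 42.5%, MetroCredit 167/335 = 49.9% → MetroCredit
Neither sweeps: Union Mortgage wins 1 of 3 groups, MetroCredit wins 2. MetroCredit wins overall but not every group — no Simpson reversal.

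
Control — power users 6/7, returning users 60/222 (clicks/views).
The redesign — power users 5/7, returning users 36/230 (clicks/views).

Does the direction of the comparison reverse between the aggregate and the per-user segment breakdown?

No

Power users: Control 6/7 = 85.7%, the redesign 5/7 = 71.4% → Control
Returning users: Control 60/222 = 27.0%, the redesign 36/230 = 15.7% → Control
Overall: Control 66/229 = 28.8%, the redesign 41/237 = 17.3% → Control
Control wins overall and in every user group — no reversal.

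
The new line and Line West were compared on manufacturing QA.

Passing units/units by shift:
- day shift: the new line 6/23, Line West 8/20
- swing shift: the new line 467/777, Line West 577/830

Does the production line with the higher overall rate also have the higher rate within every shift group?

Day shift: the new line 6/23 = 26.1%, Line West 8/20 = 40.0% → Line West
Swing shift: the new line 467/777 = 60.1%, Line West 577/830 = 69.5% → Line West
Overall: the new line 473/800 = 59.1%, Line West 585/850 = 68.8% → Line West
Line West wins overall and in every shift group — no reversal.

Yes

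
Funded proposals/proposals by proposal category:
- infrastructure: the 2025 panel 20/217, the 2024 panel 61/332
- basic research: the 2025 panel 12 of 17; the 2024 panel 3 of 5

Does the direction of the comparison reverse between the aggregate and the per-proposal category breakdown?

Infrastructure: the 2025 panel 20/217 = 9.2%, the 2024 panel 61/332 = 18.4% → the 2024 panel
Basic research: the 2025 panel 12/17 = 70.6%, the 2024 panel 3/5 = 60.0% → the 2025 panel
Overall: the 2025 panel 32/234 = 13.7%, the 2024 panel 64/337 = 19.0% → the 2024 panel
Neither sweeps: the 2025 panel wins 1 of 2 groups, the 2024 panel wins 1. The 2024 panel wins overall but not every group — no Simpson reversal.

No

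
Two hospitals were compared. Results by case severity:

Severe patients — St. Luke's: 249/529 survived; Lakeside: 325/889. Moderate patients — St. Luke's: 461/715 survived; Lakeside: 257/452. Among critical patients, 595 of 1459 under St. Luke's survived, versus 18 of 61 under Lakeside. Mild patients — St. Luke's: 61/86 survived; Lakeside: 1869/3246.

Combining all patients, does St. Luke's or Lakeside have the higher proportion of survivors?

Severe: St. Luke's 249/529 = 47.1%, Lakeside 325/889 = 36.6% → St. Luke's
Moderate: St. Luke's 461/715 = 64.5%, Lakeside 257/452 = 56.9% → St. Luke's
Critical: St. Luke's 595/1459 = 40.8%, Lakeside 18/61 = 29.5% → St. Luke's
Mild: St. Luke's 61/86 = 70.9%, Lakeside 1869/3246 = 57.6% → St. Luke's
Overall: St. Luke's 1366/2789 = 49.0%, Lakeside 2469/4648 = 53.1% → Lakeside
(St. Luke's wins every case group but Lakeside wins overall — St. Luke's's patients skew toward the low-rate critical group.)

Lakeside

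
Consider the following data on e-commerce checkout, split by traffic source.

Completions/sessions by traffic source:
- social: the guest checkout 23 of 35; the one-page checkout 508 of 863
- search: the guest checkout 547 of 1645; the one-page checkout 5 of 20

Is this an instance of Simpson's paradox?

Social: the guest checkout 23/35 = 65.7%, the one-page checkout 508/863 = 58.9% → the guest checkout
Search: the guest checkout 547/1645 = 33.3%, the one-page checkout 5/20 = 25.0% → the guest checkout
Overall: the guest checkout 570/1680 = 33.9%, the one-page checkout 513/883 = 58.1% → the one-page checkout
The guest checkout wins each traffic group but the one-page checkout wins overall — the comparison reverses. The guest checkout's sessions skew toward search, which has a lower base rate.

Yes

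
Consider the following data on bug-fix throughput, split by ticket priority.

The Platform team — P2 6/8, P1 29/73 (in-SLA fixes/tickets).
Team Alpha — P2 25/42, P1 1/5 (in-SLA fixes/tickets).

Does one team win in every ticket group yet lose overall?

P2: the Platform team 6/8 = 75.0%, Team Alpha 25/42 = 59.5% → the Platform team
P1: the Platform team 29/73 = 39.7%, Team Alpha 1/5 = 20.0% → the Platform team
Overall: the Platform team 35/81 = 43.2%, Team Alpha 26/47 = 55.3% → Team Alpha
The Platform team wins each ticket group but Team Alpha wins overall — the comparison reverses. The Platform team's tickets skew toward P1, which has a lower base rate.

Yes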